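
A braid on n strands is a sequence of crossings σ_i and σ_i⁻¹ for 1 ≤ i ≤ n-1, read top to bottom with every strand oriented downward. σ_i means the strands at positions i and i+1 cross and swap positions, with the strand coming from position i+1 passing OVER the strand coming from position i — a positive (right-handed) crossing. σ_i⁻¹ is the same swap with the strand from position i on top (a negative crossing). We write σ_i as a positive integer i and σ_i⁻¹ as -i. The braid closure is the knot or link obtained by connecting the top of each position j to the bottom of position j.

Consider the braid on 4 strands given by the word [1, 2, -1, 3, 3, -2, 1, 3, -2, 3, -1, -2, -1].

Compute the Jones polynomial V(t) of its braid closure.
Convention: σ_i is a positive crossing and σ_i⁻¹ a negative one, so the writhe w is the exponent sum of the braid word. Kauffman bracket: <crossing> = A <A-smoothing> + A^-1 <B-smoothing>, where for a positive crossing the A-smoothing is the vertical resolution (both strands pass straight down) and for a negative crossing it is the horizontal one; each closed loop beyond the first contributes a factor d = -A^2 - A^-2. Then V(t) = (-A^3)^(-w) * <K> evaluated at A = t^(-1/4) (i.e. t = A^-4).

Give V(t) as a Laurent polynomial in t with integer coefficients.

The presented braid s1 s2 s1^-1 s3 s3 s2^-1 s1 s3 s2^-1 s3 s1^-1 s2^-1 s1^-1 on 4 strands reduces by inverse Markov moves (closure unchanged at each step):
  Deconjugate: the word is γ·β·γ⁻¹ with γ = s1 s2 (prefix) and γ⁻¹ = s2^-1 s1^-1 (suffix); strip both.
Reduced to β = s1^-1 s3 s3 s2^-1 s1 s3 s2^-1 s3 s1^-1 on 4 strands, 9 crossings.
Compute on β:
Braid: s1^-1 s3 s3 s2^-1 s1 s3 s2^-1 s3 s1^-1 on 4 strands, 9 crossings.
Writhe w = (#positive) - (#negative) = 5 - 4 = 1.
Enumerate smoothing states for the bracket polynomial. There are 2^9 = 512 states.
Smooth each crossing (0=||, 1=⌣⌢); contribution A^(Σ sign_k(1-2s_k)) * d^(L-1).
Tabulate the states by total A-exponent and number of loops L (A-exp: L × count):
  A^9: L=4 ×1
  A^7: L=3 ×9
  A^5: L=2 ×29, L=4 ×7
  A^3: L=1 ×30, L=3 ×52, L=5 ×2
  A^1: L=2 ×83, L=4 ×43
  A^-1: L=1 ×11, L=3 ×93, L=5 ×22
  A^-3: L=2 ×19, L=4 ×58, L=6 ×7
  A^-5: L=3 ×15, L=5 ×20, L=7 ×1
  A^-7: L=4 ×6, L=6 ×3
  A^-9: L=5 ×1
Each group contributes A^e * Σ count * d^(L-1):
Powers of d = -A^2 - A^-2: d^2 = A^4 + 2 + A^-4; d^3 = -A^6 - 3*A^2 - 3*A^-2 - A^-6; d^4 = A^8 + 4*A^4 + 6 + 4*A^-4 + A^-8; d^5 = -A^10 - 5*A^6 - 10*A^2 - 10*A^-2 - 5*A^-6 - A^-10; d^6 = A^12 + 6*A^8 + 15*A^4 + 20 + 15*A^-4 + 6*A^-8 + A^-12.
  A^9 * (d^3) = -A^15 - 3*A^11 - 3*A^7 - A^3
  A^7 * (9*d^2) = 9*A^11 + 18*A^7 + 9*A^3
  A^5 * (29*d + 7*d^3) = -7*A^11 - 50*A^7 - 50*A^3 - 7*A^-1
  A^3 * (30 + 52*d^2 + 2*d^4) = 2*A^11 + 60*A^7 + 146*A^3 + 60*A^-1 + 2*A^-5
  A^1 * (83*d + 43*d^3) = -43*A^7 - 212*A^3 - 212*A^-1 - 43*A^-5
  A^-1 * (11 + 93*d^2 + 22*d^4) = 22*A^7 + 181*A^3 + 329*A^-1 + 181*A^-5 + 22*A^-9
  A^-3 * (19*d + 58*d^3 + 7*d^5) = -7*A^7 - 93*A^3 - 263*A^-1 - 263*A^-5 - 93*A^-9 - 7*A^-13
  A^-5 * (15*d^2 + 20*d^4 + d^6) = A^7 + 26*A^3 + 110*A^-1 + 170*A^-5 + 110*A^-9 + 26*A^-13 + A^-17
  A^-7 * (6*d^3 + 3*d^5) = -3*A^3 - 21*A^-1 - 48*A^-5 - 48*A^-9 - 21*A^-13 - 3*A^-17
  A^-9 * (d^4) = A^-1 + 4*A^-5 + 6*A^-9 + 4*A^-13 + A^-17
Summing the groups: <K> = -A^15 + A^11 - 2*A^7 + 3*A^3 - 3*A^-1 + 3*A^-5 - 3*A^-9 + 2*A^-13 - A^-17
Normalise by the writhe: (-A^3)^(-w) = (-A^3)^(-1) = -A^-3, so f(A) = -A^-3 * <K> = A^12 - A^8 + 2*A^4 - 3 + 3*A^-4 - 3*A^-8 + 3*A^-12 - 2*A^-16 + A^-20.
Substitute A = t^(-1/4), i.e. A^e → t^(-e/4): V(t) = t^5 - 2*t^4 + 3*t^3 - 3*t^2 + 3*t - 3 + 2*t^-1 - t^-2 + t^-3

Answer: t^5 - 2*t^4 + 3*t^3 - 3*t^2 + 3*t - 3 + 2*t^-1 - t^-2 + t^-3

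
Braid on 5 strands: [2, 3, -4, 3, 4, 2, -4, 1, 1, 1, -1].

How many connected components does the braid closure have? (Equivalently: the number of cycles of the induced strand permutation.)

4

Derivation:
Track the strand permutation on 5 strands, starting from identity.
  step 1: s2 swaps positions 2,3 -> [1 3 2 4 5]
  step 2: s3 swaps positions 3,4 -> [1 3 4 2 5]
  step 3: s4^-1 swaps positions 4,5 -> [1 3 4 5 2]
  step 4: s3 swaps positions 3,4 -> [1 3 5 4 2]
  step 5: s4 swaps positions 4,5 -> [1 3 5 2 4]
  step 6: s2 swaps positions 2,3 -> [1 5 3 2 4]
  step 7: s4^-1 swaps positions 4,5 -> [1 5 3 4 2]
  step 8: s1 swaps positions 1,2 -> [5 1 3 4 2]
  step 9: s1 swaps positions 1,2 -> [1 5 3 4 2]
  step 10: s1 swaps positions 1,2 -> [5 1 3 4 2]
  step 11: s1^-1 swaps positions 1,2 -> [1 5 3 4 2]
Final permutation (position -> original strand): [1 5 3 4 2]
Closure components = cycle count of this permutation = 4.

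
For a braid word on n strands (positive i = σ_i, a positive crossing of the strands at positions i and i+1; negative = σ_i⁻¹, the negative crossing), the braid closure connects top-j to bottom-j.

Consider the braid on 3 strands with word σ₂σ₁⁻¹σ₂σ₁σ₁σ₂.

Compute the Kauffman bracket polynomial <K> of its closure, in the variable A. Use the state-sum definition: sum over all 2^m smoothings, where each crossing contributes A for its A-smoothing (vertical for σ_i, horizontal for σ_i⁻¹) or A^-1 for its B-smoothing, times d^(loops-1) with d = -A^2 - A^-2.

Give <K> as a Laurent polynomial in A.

A^8 - A^4 + 2 - A^-4 + A^-8 - A^-12

Derivation:
Braid: s2 s1^-1 s2 s1 s1 s2 on 3 strands, 6 crossings.
Writhe w = (#positive) - (#negative) = 5 - 1 = 4.
Enumerate smoothing states for the bracket polynomial. There are 2^6 = 64 states.
Each crossing splits two ways (0=vertical, 1=horizontal). The state's weight is A^(#A-smoothings - #B-smoothings) * d^(loops - 1).
Tabulate the states by total A-exponent and number of loops L (A-exp: L × count):
  A^6: L=2 ×1
  A^4: L=1 ×3, L=3 ×3
  A^2: L=2 ×14, L=4 ×1
  A^0: L=1 ×10, L=3 ×10
  A^-2: L=2 ×13, L=4 ×2
  A^-4: L=3 ×6
  A^-6: L=4 ×1
Each group contributes A^e * Σ count * d^(L-1):
Powers of d = -A^2 - A^-2: d^2 = A^4 + 2 + A^-4; d^3 = -A^6 - 3*A^2 - 3*A^-2 - A^-6.
  A^6 * (d) = -A^8 - A^4
  A^4 * (3 + 3*d^2) = 3*A^8 + 9*A^4 + 3
  A^2 * (14*d + d^3) = -A^8 - 17*A^4 - 17 - A^-4
  A^0 * (10 + 10*d^2) = 10*A^4 + 30 + 10*A^-4
  A^-2 * (13*d + 2*d^3) = -2*A^4 - 19 - 19*A^-4 - 2*A^-8
  A^-4 * (6*d^2) = 6 + 12*A^-4 + 6*A^-8
  A^-6 * (d^3) = -1 - 3*A^-4 - 3*A^-8 - A^-12
Summing the groups: <K> = A^8 - A^4 + 2 - A^-4 + A^-8 - A^-12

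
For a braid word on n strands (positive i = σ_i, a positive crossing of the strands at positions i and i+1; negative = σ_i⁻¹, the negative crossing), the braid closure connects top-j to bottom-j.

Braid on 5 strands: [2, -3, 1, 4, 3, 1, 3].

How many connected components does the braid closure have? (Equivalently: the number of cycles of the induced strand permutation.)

Track the strand permutation on 5 strands, starting from identity.
  step 1: s2 swaps positions 2,3 -> [1 3 2 4 5]
  step 2: s3^-1 swaps positions 3,4 -> [1 3 4 2 5]
  step 3: s1 swaps positions 1,2 -> [3 1 4 2 5]
  step 4: s4 swaps positions 4,5 -> [3 1 4 5 2]
  step 5: s3 swaps positions 3,4 -> [3 1 5 4 2]
  step 6: s1 swaps positions 1,2 -> [1 3 5 4 2]
  step 7: s3 swaps positions 3,4 -> [1 3 4 5 2]
Final permutation (position -> original strand): [1 3 4 5 2]
Closure components = cycle count of this permutation = 2.

Answer: 2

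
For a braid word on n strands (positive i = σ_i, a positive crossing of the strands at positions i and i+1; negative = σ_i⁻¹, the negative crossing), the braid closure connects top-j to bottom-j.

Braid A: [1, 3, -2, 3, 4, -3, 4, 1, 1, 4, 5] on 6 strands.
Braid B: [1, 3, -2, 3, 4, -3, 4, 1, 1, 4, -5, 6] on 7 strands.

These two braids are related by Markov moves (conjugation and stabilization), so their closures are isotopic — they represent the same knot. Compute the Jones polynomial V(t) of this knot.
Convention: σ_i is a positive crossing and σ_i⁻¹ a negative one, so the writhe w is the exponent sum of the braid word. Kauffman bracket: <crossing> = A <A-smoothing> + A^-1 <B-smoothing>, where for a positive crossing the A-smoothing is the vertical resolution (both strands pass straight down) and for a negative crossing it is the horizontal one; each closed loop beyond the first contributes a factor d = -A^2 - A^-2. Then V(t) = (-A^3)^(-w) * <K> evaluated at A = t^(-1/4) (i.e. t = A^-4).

t^10 - 2*t^9 + 2*t^8 - 4*t^7 + 4*t^6 - 3*t^5 + 3*t^4 - t^3 + t^2

Derivation:
Markov-equivalent braids have isotopic closures, hence identical knot invariants. Strip the Markov moves from each word to reach a common short braid β, then compute V(t) once on β.
Braid A: s1 s3 s2^-1 s3 s4 s3^-1 s4 s1 s1 s4 s5 on 6 strands reduces by inverse Markov moves (closure unchanged at each step):
  Destabilize: the word has the form β·s5 where s5 occurs only as the final letter (β ∈ B_5); drop it and the last strand → 5 strands.
Reduced to β = s1 s3 s2^-1 s3 s4 s3^-1 s4 s1 s1 s4 on 5 strands, 10 crossings.
Braid B: s1 s3 s2^-1 s3 s4 s3^-1 s4 s1 s1 s4 s5^-1 s6 on 7 strands reduces by inverse Markov moves (closure unchanged at each step):
  Destabilize: the word has the form β·s6 where s6 occurs only as the final letter (β ∈ B_6); drop it and the last strand → 6 strands.
  Destabilize: the word has the form β·s5^-1 where s5^-1 occurs only as the final letter (β ∈ B_5); drop it and the last strand → 5 strands.
Reduced to β = s1 s3 s2^-1 s3 s4 s3^-1 s4 s1 s1 s4 on 5 strands, 10 crossings.
Both give the same β = s1 s3 s2^-1 s3 s4 s3^-1 s4 s1 s1 s4 on 5 strands, so one state sum suffices:
Braid: s1 s3 s2^-1 s3 s4 s3^-1 s4 s1 s1 s4 on 5 strands, 10 crossings.
Writhe w = (#positive) - (#negative) = 8 - 2 = 6.
State-sum expansion of <K>. There are 2^10 = 1024 states.
Each crossing splits two ways (0=vertical, 1=horizontal). The state's weight is A^(#A-smoothings - #B-smoothings) * d^(loops - 1).
Tabulate the states by total A-exponent and number of loops L (A-exp: L × count):
  A^10: L=3 ×1
  A^8: L=2 ×6, L=4 ×4
  A^6: L=1 ×9, L=3 ×32, L=5 ×4
  A^4: L=2 ×70, L=4 ×49, L=6 ×1
  A^2: L=1 ×30, L=3 ×149, L=5 ×31
  A^0: L=2 ×99, L=4 ×144, L=6 ×9
  A^-2: L=3 ×136, L=5 ×73, L=7 ×1
  A^-4: L=4 ×101, L=6 ×19
  A^-6: L=5 ×43, L=7 ×2
  A^-8: L=6 ×10
  A^-10: L=7 ×1
Each group contributes A^e * Σ count * d^(L-1):
Powers of d = -A^2 - A^-2: d^2 = A^4 + 2 + A^-4; d^3 = -A^6 - 3*A^2 - 3*A^-2 - A^-6; d^4 = A^8 + 4*A^4 + 6 + 4*A^-4 + A^-8; d^5 = -A^10 - 5*A^6 - 10*A^2 - 10*A^-2 - 5*A^-6 - A^-10; d^6 = A^12 + 6*A^8 + 15*A^4 + 20 + 15*A^-4 + 6*A^-8 + A^-12.
  A^10 * (d^2) = A^14 + 2*A^10 + A^6
  A^8 * (6*d + 4*d^3) = -4*A^14 - 18*A^10 - 18*A^6 - 4*A^2
  A^6 * (9 + 32*d^2 + 4*d^4) = 4*A^14 + 48*A^10 + 97*A^6 + 48*A^2 + 4*A^-2
  A^4 * (70*d + 49*d^3 + d^5) = -A^14 - 54*A^10 - 227*A^6 - 227*A^2 - 54*A^-2 - A^-6
  A^2 * (30 + 149*d^2 + 31*d^4) = 31*A^10 + 273*A^6 + 514*A^2 + 273*A^-2 + 31*A^-6
  A^0 * (99*d + 144*d^3 + 9*d^5) = -9*A^10 - 189*A^6 - 621*A^2 - 621*A^-2 - 189*A^-6 - 9*A^-10
  A^-2 * (136*d^2 + 73*d^4 + d^6) = A^10 + 79*A^6 + 443*A^2 + 730*A^-2 + 443*A^-6 + 79*A^-10 + A^-14
  A^-4 * (101*d^3 + 19*d^5) = -19*A^6 - 196*A^2 - 493*A^-2 - 493*A^-6 - 196*A^-10 - 19*A^-14
  A^-6 * (43*d^4 + 2*d^6) = 2*A^6 + 55*A^2 + 202*A^-2 + 298*A^-6 + 202*A^-10 + 55*A^-14 + 2*A^-18
  A^-8 * (10*d^5) = -10*A^2 - 50*A^-2 - 100*A^-6 - 100*A^-10 - 50*A^-14 - 10*A^-18
  A^-10 * (d^6) = A^2 + 6*A^-2 + 15*A^-6 + 20*A^-10 + 15*A^-14 + 6*A^-18 + A^-22
Summing the groups: <K> = A^10 - A^6 + 3*A^2 - 3*A^-2 + 4*A^-6 - 4*A^-10 + 2*A^-14 - 2*A^-18 + A^-22
Normalise by the writhe: (-A^3)^(-w) = (-A^3)^(-6) = A^-18, so f(A) = A^-18 * <K> = A^-8 - A^-12 + 3*A^-16 - 3*A^-20 + 4*A^-24 - 4*A^-28 + 2*A^-32 - 2*A^-36 + A^-40.
Substitute A = t^(-1/4), i.e. A^e → t^(-e/4): V(t) = t^10 - 2*t^9 + 2*t^8 - 4*t^7 + 4*t^6 - 3*t^5 + 3*t^4 - t^3 + t^2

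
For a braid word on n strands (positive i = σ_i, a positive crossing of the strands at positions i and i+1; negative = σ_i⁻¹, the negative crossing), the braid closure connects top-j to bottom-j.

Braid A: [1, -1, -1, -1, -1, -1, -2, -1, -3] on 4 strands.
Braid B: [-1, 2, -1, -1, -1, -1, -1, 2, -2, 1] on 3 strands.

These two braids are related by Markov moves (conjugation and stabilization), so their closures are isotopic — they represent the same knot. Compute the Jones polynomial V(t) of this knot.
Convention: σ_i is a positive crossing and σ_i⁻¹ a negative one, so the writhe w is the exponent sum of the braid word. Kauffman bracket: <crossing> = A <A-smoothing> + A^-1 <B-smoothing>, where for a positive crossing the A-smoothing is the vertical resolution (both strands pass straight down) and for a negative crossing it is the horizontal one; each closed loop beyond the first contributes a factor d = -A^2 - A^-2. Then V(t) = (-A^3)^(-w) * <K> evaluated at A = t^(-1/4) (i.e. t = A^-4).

Markov-equivalent braids have isotopic closures, hence identical knot invariants. Strip the Markov moves from each word to reach a common short braid β, then compute V(t) once on β.
Braid A: s1 s1^-1 s1^-1 s1^-1 s1^-1 s1^-1 s2^-1 s1^-1 s3^-1 on 4 strands reduces by inverse Markov moves (closure unchanged at each step):
  Destabilize: the word has the form β·s3^-1 where s3^-1 occurs only as the final letter (β ∈ B_3); drop it and the last strand → 3 strands.
  Deconjugate: the word is γ·β·γ⁻¹ with γ = s1 (prefix) and γ⁻¹ = s1^-1 (suffix); strip both.
  Destabilize: the word has the form β·s2^-1 where s2^-1 occurs only as the final letter (β ∈ B_2); drop it and the last strand → 2 strands.
Reduced to β = s1^-1 s1^-1 s1^-1 s1^-1 s1^-1 on 2 strands, 5 crossings.
Braid B: s1^-1 s2 s1^-1 s1^-1 s1^-1 s1^-1 s1^-1 s2 s2^-1 s1 on 3 strands reduces by inverse Markov moves (closure unchanged at each step):
  Deconjugate: the word is γ·β·γ⁻¹ with γ = s1^-1 s2 (prefix) and γ⁻¹ = s2^-1 s1 (suffix); strip both.
  Destabilize: the word has the form β·s2 where s2 occurs only as the final letter (β ∈ B_2); drop it and the last strand → 2 strands.
Reduced to β = s1^-1 s1^-1 s1^-1 s1^-1 s1^-1 on 2 strands, 5 crossings.
Both give the same β = s1^-1 s1^-1 s1^-1 s1^-1 s1^-1 on 2 strands, so one state sum suffices:
Braid: s1^-1 s1^-1 s1^-1 s1^-1 s1^-1 on 2 strands, 5 crossings.
Writhe w = (#positive) - (#negative) = 0 - 5 = -5.
Computing the Kauffman bracket via state sum. There are 2^5 = 32 states.
Each crossing splits two ways (0=vertical, 1=horizontal). The state's weight is A^(#A-smoothings - #B-smoothings) * d^(loops - 1).
  state 00000: A-exp=-5, loops=2, term = A^-5 * d^1
  state 00001: A-exp=-3, loops=1, term = A^-3 * d^0
  state 00010: A-exp=-3, loops=1, term = A^-3 * d^0
  state 00011: A-exp=-1, loops=2, term = A^-1 * d^1
  state 00100: A-exp=-3, loops=1, term = A^-3 * d^0
  state 00101: A-exp=-1, loops=2, term = A^-1 * d^1
  state 00110: A-exp=-1, loops=2, term = A^-1 * d^1
  state 00111: A-exp=+1, loops=3, term = A^1 * d^2
  state 01000: A-exp=-3, loops=1, term = A^-3 * d^0
  state 01001: A-exp=-1, loops=2, term = A^-1 * d^1
  state 01010: A-exp=-1, loops=2, term = A^-1 * d^1
  state 01011: A-exp=+1, loops=3, term = A^1 * d^2
  state 01100: A-exp=-1, loops=2, term = A^-1 * d^1
  state 01101: A-exp=+1, loops=3, term = A^1 * d^2
  state 01110: A-exp=+1, loops=3, term = A^1 * d^2
  state 01111: A-exp=+3, loops=4, term = A^3 * d^3
  state 10000: A-exp=-3, loops=1, term = A^-3 * d^0
  state 10001: A-exp=-1, loops=2, term = A^-1 * d^1
  state 10010: A-exp=-1, loops=2, term = A^-1 * d^1
  state 10011: A-exp=+1, loops=3, term = A^1 * d^2
  state 10100: A-exp=-1, loops=2, term = A^-1 * d^1
  state 10101: A-exp=+1, loops=3, term = A^1 * d^2
  state 10110: A-exp=+1, loops=3, term = A^1 * d^2
  state 10111: A-exp=+3, loops=4, term = A^3 * d^3
  state 11000: A-exp=-1, loops=2, term = A^-1 * d^1
  state 11001: A-exp=+1, loops=3, term = A^1 * d^2
  state 11010: A-exp=+1, loops=3, term = A^1 * d^2
  state 11011: A-exp=+3, loops=4, term = A^3 * d^3
  state 11100: A-exp=+1, loops=3, term = A^1 * d^2
  state 11101: A-exp=+3, loops=4, term = A^3 * d^3
  state 11110: A-exp=+3, loops=4, term = A^3 * d^3
  state 11111: A-exp=+5, loops=5, term = A^5 * d^4
Collect the terms by A-exponent (count of states per loop number):
Powers of d = -A^2 - A^-2: d^2 = A^4 + 2 + A^-4; d^3 = -A^6 - 3*A^2 - 3*A^-2 - A^-6; d^4 = A^8 + 4*A^4 + 6 + 4*A^-4 + A^-8.
  A^5 * (d^4) = A^13 + 4*A^9 + 6*A^5 + 4*A + A^-3
  A^3 * (5*d^3) = -5*A^9 - 15*A^5 - 15*A - 5*A^-3
  A^1 * (10*d^2) = 10*A^5 + 20*A + 10*A^-3
  A^-1 * (10*d) = -10*A - 10*A^-3
  A^-3 * (5) = 5*A^-3
  A^-5 * (d) = -A^-3 - A^-7
Summing the groups: <K> = A^13 - A^9 + A^5 - A - A^-7
Normalise by the writhe: (-A^3)^(-w) = (-A^3)^(5) = -A^15, so f(A) = -A^15 * <K> = -A^28 + A^24 - A^20 + A^16 + A^8.
Substitute A = t^(-1/4), i.e. A^e → t^(-e/4): V(t) = t^-2 + t^-4 - t^-5 + t^-6 - t^-7

Answer: t^-2 + t^-4 - t^-5 + t^-6 - t^-7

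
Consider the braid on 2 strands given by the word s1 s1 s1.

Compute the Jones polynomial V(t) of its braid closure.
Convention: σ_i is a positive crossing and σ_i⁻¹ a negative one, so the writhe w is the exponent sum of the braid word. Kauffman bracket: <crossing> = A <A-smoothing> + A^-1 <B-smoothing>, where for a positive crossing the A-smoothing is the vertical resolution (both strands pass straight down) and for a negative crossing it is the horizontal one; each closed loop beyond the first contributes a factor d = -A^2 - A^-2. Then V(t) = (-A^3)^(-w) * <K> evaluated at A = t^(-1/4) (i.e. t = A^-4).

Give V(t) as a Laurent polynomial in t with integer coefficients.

Braid: s1 s1 s1 on 2 strands, 3 crossings.
Writhe w = (#positive) - (#negative) = 3 - 0 = 3.
State-sum expansion of <K>. There are 2^3 = 8 states.
For each crossing: s=0 is the vertical smoothing, s=1 horizontal. Crossing k contributes A^(sign_k * (1 - 2*s_k)); loop factor d = -A^2 - A^-2.
  state 000: A-exp=+3, loops=2, term = A^3 * d^1
  state 001: A-exp=+1, loops=1, term = A^1 * d^0
  state 010: A-exp=+1, loops=1, term = A^1 * d^0
  state 011: A-exp=-1, loops=2, term = A^-1 * d^1
  state 100: A-exp=+1, loops=1, term = A^1 * d^0
  state 101: A-exp=-1, loops=2, term = A^-1 * d^1
  state 110: A-exp=-1, loops=2, term = A^-1 * d^1
  state 111: A-exp=-3, loops=3, term = A^-3 * d^2
Collect the terms by A-exponent (count of states per loop number):
Powers of d = -A^2 - A^-2: d^2 = A^4 + 2 + A^-4.
  A^3 * (d) = -A^5 - A
  A^1 * (3) = 3*A
  A^-1 * (3*d) = -3*A - 3*A^-3
  A^-3 * (d^2) = A + 2*A^-3 + A^-7
Summing the groups: <K> = -A^5 - A^-3 + A^-7
Normalise by the writhe: (-A^3)^(-w) = (-A^3)^(-3) = -A^-9, so f(A) = -A^-9 * <K> = A^-4 + A^-12 - A^-16.
Substitute A = t^(-1/4), i.e. A^e → t^(-e/4): V(t) = -t^4 + t^3 + t

Answer: -t^4 + t^3 + t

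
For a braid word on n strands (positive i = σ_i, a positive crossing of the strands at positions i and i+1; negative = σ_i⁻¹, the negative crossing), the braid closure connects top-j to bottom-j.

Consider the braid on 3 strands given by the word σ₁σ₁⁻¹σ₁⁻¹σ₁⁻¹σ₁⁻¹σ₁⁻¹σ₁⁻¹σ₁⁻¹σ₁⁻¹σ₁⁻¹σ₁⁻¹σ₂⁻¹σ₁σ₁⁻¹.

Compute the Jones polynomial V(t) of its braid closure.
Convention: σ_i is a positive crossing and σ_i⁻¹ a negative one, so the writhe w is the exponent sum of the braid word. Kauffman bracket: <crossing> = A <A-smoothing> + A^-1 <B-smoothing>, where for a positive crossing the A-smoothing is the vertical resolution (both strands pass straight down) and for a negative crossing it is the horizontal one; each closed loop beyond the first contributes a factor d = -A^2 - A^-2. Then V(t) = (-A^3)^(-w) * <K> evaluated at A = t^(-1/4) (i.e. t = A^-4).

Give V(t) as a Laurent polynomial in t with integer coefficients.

The presented braid s1 s1^-1 s1^-1 s1^-1 s1^-1 s1^-1 s1^-1 s1^-1 s1^-1 s1^-1 s1^-1 s2^-1 s1 s1^-1 on 3 strands reduces by inverse Markov moves (closure unchanged at each step):
  Deconjugate: the word is γ·β·γ⁻¹ with γ = s1 (prefix) and γ⁻¹ = s1^-1 (suffix); strip both.
  Deconjugate: the word is γ·β·γ⁻¹ with γ = s1^-1 (prefix) and γ⁻¹ = s1 (suffix); strip both.
  Destabilize: the word has the form β·s2^-1 where s2^-1 occurs only as the final letter (β ∈ B_2); drop it and the last strand → 2 strands.
Reduced to β = s1^-1 s1^-1 s1^-1 s1^-1 s1^-1 s1^-1 s1^-1 s1^-1 s1^-1 on 2 strands, 9 crossings.
Compute on β:
Braid: s1^-1 s1^-1 s1^-1 s1^-1 s1^-1 s1^-1 s1^-1 s1^-1 s1^-1 on 2 strands, 9 crossings.
Writhe w = (#positive) - (#negative) = 0 - 9 = -9.
Enumerate smoothing states for the bracket polynomial. There are 2^9 = 512 states.
Smooth each crossing (0=||, 1=⌣⌢); contribution A^(Σ sign_k(1-2s_k)) * d^(L-1).
Tabulate the states by total A-exponent and number of loops L (A-exp: L × count):
  A^9: L=9 ×1
  A^7: L=8 ×9
  A^5: L=7 ×36
  A^3: L=6 ×84
  A^1: L=5 ×126
  A^-1: L=4 ×126
  A^-3: L=3 ×84
  A^-5: L=2 ×36
  A^-7: L=1 ×9
  A^-9: L=2 ×1
Each group contributes A^e * Σ count * d^(L-1):
Powers of d = -A^2 - A^-2: d^2 = A^4 + 2 + A^-4; d^3 = -A^6 - 3*A^2 - 3*A^-2 - A^-6; d^4 = A^8 + 4*A^4 + 6 + 4*A^-4 + A^-8; d^5 = -A^10 - 5*A^6 - 10*A^2 - 10*A^-2 - 5*A^-6 - A^-10; d^6 = A^12 + 6*A^8 + 15*A^4 + 20 + 15*A^-4 + 6*A^-8 + A^-12; d^7 = -A^14 - 7*A^10 - 21*A^6 - 35*A^2 - 35*A^-2 - 21*A^-6 - 7*A^-10 - A^-14; d^8 = A^16 + 8*A^12 + 28*A^8 + 56*A^4 + 70 + 56*A^-4 + 28*A^-8 + 8*A^-12 + A^-16.
  A^9 * (d^8) = A^25 + 8*A^21 + 28*A^17 + 56*A^13 + 70*A^9 + 56*A^5 + 28*A + 8*A^-3 + A^-7
  A^7 * (9*d^7) = -9*A^21 - 63*A^17 - 189*A^13 - 315*A^9 - 315*A^5 - 189*A - 63*A^-3 - 9*A^-7
  A^5 * (36*d^6) = 36*A^17 + 216*A^13 + 540*A^9 + 720*A^5 + 540*A + 216*A^-3 + 36*A^-7
  A^3 * (84*d^5) = -84*A^13 - 420*A^9 - 840*A^5 - 840*A - 420*A^-3 - 84*A^-7
  A^1 * (126*d^4) = 126*A^9 + 504*A^5 + 756*A + 504*A^-3 + 126*A^-7
  A^-1 * (126*d^3) = -126*A^5 - 378*A - 378*A^-3 - 126*A^-7
  A^-3 * (84*d^2) = 84*A + 168*A^-3 + 84*A^-7
  A^-5 * (36*d) = -36*A^-3 - 36*A^-7
  A^-7 * (9) = 9*A^-7
  A^-9 * (d) = -A^-7 - A^-11
Summing the groups: <K> = A^25 - A^21 + A^17 - A^13 + A^9 - A^5 + A - A^-3 - A^-11
Normalise by the writhe: (-A^3)^(-w) = (-A^3)^(9) = -A^27, so f(A) = -A^27 * <K> = -A^52 + A^48 - A^44 + A^40 - A^36 + A^32 - A^28 + A^24 + A^16.
Substitute A = t^(-1/4), i.e. A^e → t^(-e/4): V(t) = t^-4 + t^-6 - t^-7 + t^-8 - t^-9 + t^-10 - t^-11 + t^-12 - t^-13

Answer: t^-4 + t^-6 - t^-7 + t^-8 - t^-9 + t^-10 - t^-11 + t^-12 - t^-13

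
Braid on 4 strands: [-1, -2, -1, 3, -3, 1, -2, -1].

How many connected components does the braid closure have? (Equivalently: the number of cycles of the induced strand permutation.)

Track the strand permutation on 4 strands, starting from identity.
  step 1: s1^-1 swaps positions 1,2 -> [2 1 3 4]
  step 2: s2^-1 swaps positions 2,3 -> [2 3 1 4]
  step 3: s1^-1 swaps positions 1,2 -> [3 2 1 4]
  step 4: s3 swaps positions 3,4 -> [3 2 4 1]
  step 5: s3^-1 swaps positions 3,4 -> [3 2 1 4]
  step 6: s1 swaps positions 1,2 -> [2 3 1 4]
  step 7: s2^-1 swaps positions 2,3 -> [2 1 3 4]
  step 8: s1^-1 swaps positions 1,2 -> [1 2 3 4]
Final permutation (position -> original strand): [1 2 3 4]
Closure components = cycle count of this permutation = 4.

Answer: 4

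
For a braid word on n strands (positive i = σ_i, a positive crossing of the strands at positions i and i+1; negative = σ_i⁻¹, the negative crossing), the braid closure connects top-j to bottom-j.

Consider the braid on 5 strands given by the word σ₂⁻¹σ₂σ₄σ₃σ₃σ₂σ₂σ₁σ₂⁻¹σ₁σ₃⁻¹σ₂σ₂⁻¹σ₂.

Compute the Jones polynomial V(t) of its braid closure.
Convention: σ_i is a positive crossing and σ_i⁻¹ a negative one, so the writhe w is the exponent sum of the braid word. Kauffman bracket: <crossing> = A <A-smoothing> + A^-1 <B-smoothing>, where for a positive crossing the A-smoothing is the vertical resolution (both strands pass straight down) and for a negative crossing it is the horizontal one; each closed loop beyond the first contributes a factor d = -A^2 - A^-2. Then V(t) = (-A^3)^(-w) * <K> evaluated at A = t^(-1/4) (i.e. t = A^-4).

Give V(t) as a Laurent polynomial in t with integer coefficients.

The presented braid s2^-1 s2 s4 s3 s3 s2 s2 s1 s2^-1 s1 s3^-1 s2 s2^-1 s2 on 5 strands reduces by inverse Markov moves (closure unchanged at each step):
  Deconjugate: the word is γ·β·γ⁻¹ with γ = s2^-1 s2 (prefix) and γ⁻¹ = s2^-1 s2 (suffix); strip both.
Reduced to β = s4 s3 s3 s2 s2 s1 s2^-1 s1 s3^-1 s2 on 5 strands, 10 crossings.
Compute on β:
Braid: s4 s3 s3 s2 s2 s1 s2^-1 s1 s3^-1 s2 on 5 strands, 10 crossings.
Writhe w = (#positive) - (#negative) = 8 - 2 = 6.
State-sum expansion of <K>. There are 2^10 = 1024 states.
Each crossing splits two ways (0=vertical, 1=horizontal). The state's weight is A^(#A-smoothings - #B-smoothings) * d^(loops - 1).
Tabulate the states by total A-exponent and number of loops L (A-exp: L × count):
  A^10: L=3 ×1
  A^8: L=2 ×3, L=4 ×7
  A^6: L=1 ×2, L=3 ×29, L=5 ×14
  A^4: L=2 ×39, L=4 ×72, L=6 ×9
  A^2: L=1 ×17, L=3 ×137, L=5 ×54, L=7 ×2
  A^0: L=2 ×109, L=4 ×128, L=6 ×15
  A^-2: L=1 ×30, L=3 ×132, L=5 ×47, L=7 ×1
  A^-4: L=2 ×49, L=4 ×65, L=6 ×6
  A^-6: L=3 ×31, L=5 ×14
  A^-8: L=4 ×9, L=6 ×1
  A^-10: L=5 ×1
Each group contributes A^e * Σ count * d^(L-1):
Powers of d = -A^2 - A^-2: d^2 = A^4 + 2 + A^-4; d^3 = -A^6 - 3*A^2 - 3*A^-2 - A^-6; d^4 = A^8 + 4*A^4 + 6 + 4*A^-4 + A^-8; d^5 = -A^10 - 5*A^6 - 10*A^2 - 10*A^-2 - 5*A^-6 - A^-10; d^6 = A^12 + 6*A^8 + 15*A^4 + 20 + 15*A^-4 + 6*A^-8 + A^-12.
  A^10 * (d^2) = A^14 + 2*A^10 + A^6
  A^8 * (3*d + 7*d^3) = -7*A^14 - 24*A^10 - 24*A^6 - 7*A^2
  A^6 * (2 + 29*d^2 + 14*d^4) = 14*A^14 + 85*A^10 + 144*A^6 + 85*A^2 + 14*A^-2
  A^4 * (39*d + 72*d^3 + 9*d^5) = -9*A^14 - 117*A^10 - 345*A^6 - 345*A^2 - 117*A^-2 - 9*A^-6
  A^2 * (17 + 137*d^2 + 54*d^4 + 2*d^6) = 2*A^14 + 66*A^10 + 383*A^6 + 655*A^2 + 383*A^-2 + 66*A^-6 + 2*A^-10
  A^0 * (109*d + 128*d^3 + 15*d^5) = -15*A^10 - 203*A^6 - 643*A^2 - 643*A^-2 - 203*A^-6 - 15*A^-10
  A^-2 * (30 + 132*d^2 + 47*d^4 + d^6) = A^10 + 53*A^6 + 335*A^2 + 596*A^-2 + 335*A^-6 + 53*A^-10 + A^-14
  A^-4 * (49*d + 65*d^3 + 6*d^5) = -6*A^6 - 95*A^2 - 304*A^-2 - 304*A^-6 - 95*A^-10 - 6*A^-14
  A^-6 * (31*d^2 + 14*d^4) = 14*A^2 + 87*A^-2 + 146*A^-6 + 87*A^-10 + 14*A^-14
  A^-8 * (9*d^3 + d^5) = -A^2 - 14*A^-2 - 37*A^-6 - 37*A^-10 - 14*A^-14 - A^-18
  A^-10 * (d^4) = A^-2 + 4*A^-6 + 6*A^-10 + 4*A^-14 + A^-18
Summing the groups: <K> = A^14 - 2*A^10 + 3*A^6 - 2*A^2 + 3*A^-2 - 2*A^-6 + A^-10 - A^-14
Normalise by the writhe: (-A^3)^(-w) = (-A^3)^(-6) = A^-18, so f(A) = A^-18 * <K> = A^-4 - 2*A^-8 + 3*A^-12 - 2*A^-16 + 3*A^-20 - 2*A^-24 + A^-28 - A^-32.
Substitute A = t^(-1/4), i.e. A^e → t^(-e/4): V(t) = -t^8 + t^7 - 2*t^6 + 3*t^5 - 2*t^4 + 3*t^3 - 2*t^2 + t

Answer: -t^8 + t^7 - 2*t^6 + 3*t^5 - 2*t^4 + 3*t^3 - 2*t^2 + t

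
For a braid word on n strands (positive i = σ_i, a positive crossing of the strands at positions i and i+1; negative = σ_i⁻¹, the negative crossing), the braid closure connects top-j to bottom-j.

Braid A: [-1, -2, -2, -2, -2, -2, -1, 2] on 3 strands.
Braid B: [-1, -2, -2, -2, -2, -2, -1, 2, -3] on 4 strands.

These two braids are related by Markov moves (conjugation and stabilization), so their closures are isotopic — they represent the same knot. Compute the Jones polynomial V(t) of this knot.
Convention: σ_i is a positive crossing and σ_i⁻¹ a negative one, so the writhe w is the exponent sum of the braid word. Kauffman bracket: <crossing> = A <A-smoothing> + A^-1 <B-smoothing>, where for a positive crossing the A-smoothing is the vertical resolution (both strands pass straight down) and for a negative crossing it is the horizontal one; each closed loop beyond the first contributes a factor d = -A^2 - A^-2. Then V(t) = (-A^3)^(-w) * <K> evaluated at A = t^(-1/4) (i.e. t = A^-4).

t^-2 - t^-3 + 2*t^-4 - 2*t^-5 + 3*t^-6 - 2*t^-7 + t^-8 - t^-9

Derivation:
Markov-equivalent braids have isotopic closures, hence identical knot invariants. Strip the Markov moves from each word to reach a common short braid β, then compute V(t) once on β.
Braid A: s1^-1 s2^-1 s2^-1 s2^-1 s2^-1 s2^-1 s1^-1 s2 on 3 strands has no conjugating prefix/suffix or stabilization to strip; take β = s1^-1 s2^-1 s2^-1 s2^-1 s2^-1 s2^-1 s1^-1 s2.
Braid B: s1^-1 s2^-1 s2^-1 s2^-1 s2^-1 s2^-1 s1^-1 s2 s3^-1 on 4 strands reduces by inverse Markov moves (closure unchanged at each step):
  Destabilize: the word has the form β·s3^-1 where s3^-1 occurs only as the final letter (β ∈ B_3); drop it and the last strand → 3 strands.
Reduced to β = s1^-1 s2^-1 s2^-1 s2^-1 s2^-1 s2^-1 s1^-1 s2 on 3 strands, 8 crossings.
Both give the same β = s1^-1 s2^-1 s2^-1 s2^-1 s2^-1 s2^-1 s1^-1 s2 on 3 strands, so one state sum suffices:
Braid: s1^-1 s2^-1 s2^-1 s2^-1 s2^-1 s2^-1 s1^-1 s2 on 3 strands, 8 crossings.
Writhe w = (#positive) - (#negative) = 1 - 7 = -6.
Computing the Kauffman bracket via state sum. There are 2^8 = 256 states.
Each crossing splits two ways (0=vertical, 1=horizontal). The state's weight is A^(#A-smoothings - #B-smoothings) * d^(loops - 1).
Tabulate the states by total A-exponent and number of loops L (A-exp: L × count):
  A^8: L=6 ×1
  A^6: L=5 ×8
  A^4: L=4 ×25, L=6 ×3
  A^2: L=3 ×40, L=5 ×15, L=7 ×1
  A^0: L=2 ×35, L=4 ×30, L=6 ×5
  A^-2: L=1 ×15, L=3 ×31, L=5 ×10
  A^-4: L=2 ×18, L=4 ×10
  A^-6: L=1 ×2, L=3 ×6
  A^-8: L=2 ×1
Each group contributes A^e * Σ count * d^(L-1):
Powers of d = -A^2 - A^-2: d^2 = A^4 + 2 + A^-4; d^3 = -A^6 - 3*A^2 - 3*A^-2 - A^-6; d^4 = A^8 + 4*A^4 + 6 + 4*A^-4 + A^-8; d^5 = -A^10 - 5*A^6 - 10*A^2 - 10*A^-2 - 5*A^-6 - A^-10; d^6 = A^12 + 6*A^8 + 15*A^4 + 20 + 15*A^-4 + 6*A^-8 + A^-12.
  A^8 * (d^5) = -A^18 - 5*A^14 - 10*A^10 - 10*A^6 - 5*A^2 - A^-2
  A^6 * (8*d^4) = 8*A^14 + 32*A^10 + 48*A^6 + 32*A^2 + 8*A^-2
  A^4 * (25*d^3 + 3*d^5) = -3*A^14 - 40*A^10 - 105*A^6 - 105*A^2 - 40*A^-2 - 3*A^-6
  A^2 * (40*d^2 + 15*d^4 + d^6) = A^14 + 21*A^10 + 115*A^6 + 190*A^2 + 115*A^-2 + 21*A^-6 + A^-10
  A^0 * (35*d + 30*d^3 + 5*d^5) = -5*A^10 - 55*A^6 - 175*A^2 - 175*A^-2 - 55*A^-6 - 5*A^-10
  A^-2 * (15 + 31*d^2 + 10*d^4) = 10*A^6 + 71*A^2 + 137*A^-2 + 71*A^-6 + 10*A^-10
  A^-4 * (18*d + 10*d^3) = -10*A^2 - 48*A^-2 - 48*A^-6 - 10*A^-10
  A^-6 * (2 + 6*d^2) = 6*A^-2 + 14*A^-6 + 6*A^-10
  A^-8 * (d) = -A^-6 - A^-10
Summing the groups: <K> = -A^18 + A^14 - 2*A^10 + 3*A^6 - 2*A^2 + 2*A^-2 - A^-6 + A^-10
Normalise by the writhe: (-A^3)^(-w) = (-A^3)^(6) = A^18, so f(A) = A^18 * <K> = -A^36 + A^32 - 2*A^28 + 3*A^24 - 2*A^20 + 2*A^16 - A^12 + A^8.
Substitute A = t^(-1/4), i.e. A^e → t^(-e/4): V(t) = t^-2 - t^-3 + 2*t^-4 - 2*t^-5 + 3*t^-6 - 2*t^-7 + t^-8 - t^-9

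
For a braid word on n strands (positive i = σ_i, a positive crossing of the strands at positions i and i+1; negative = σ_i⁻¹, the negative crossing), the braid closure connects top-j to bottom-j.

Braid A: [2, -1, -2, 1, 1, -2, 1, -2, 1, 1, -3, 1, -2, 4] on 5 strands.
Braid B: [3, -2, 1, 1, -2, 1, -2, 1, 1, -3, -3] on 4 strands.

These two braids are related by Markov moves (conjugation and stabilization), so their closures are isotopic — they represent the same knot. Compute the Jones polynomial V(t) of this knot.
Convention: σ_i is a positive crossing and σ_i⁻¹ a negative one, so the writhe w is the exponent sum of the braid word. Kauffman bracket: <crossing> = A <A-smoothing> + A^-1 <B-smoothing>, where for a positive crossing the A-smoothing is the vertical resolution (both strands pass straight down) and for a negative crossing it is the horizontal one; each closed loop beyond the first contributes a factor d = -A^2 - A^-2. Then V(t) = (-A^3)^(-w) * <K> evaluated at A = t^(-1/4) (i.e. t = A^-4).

-t^6 + 3*t^5 - 5*t^4 + 6*t^3 - 6*t^2 + 6*t - 4 + 3*t^-1 - t^-2

Derivation:
Markov-equivalent braids have isotopic closures, hence identical knot invariants. Strip the Markov moves from each word to reach a common short braid β, then compute V(t) once on β.
Braid A: s2 s1^-1 s2^-1 s1 s1 s2^-1 s1 s2^-1 s1 s1 s3^-1 s1 s2^-1 s4 on 5 strands reduces by inverse Markov moves (closure unchanged at each step):
  Destabilize: the word has the form β·s4 where s4 occurs only as the final letter (β ∈ B_4); drop it and the last strand → 4 strands.
  Deconjugate: the word is γ·β·γ⁻¹ with γ = s2 s1^-1 (prefix) and γ⁻¹ = s1 s2^-1 (suffix); strip both.
  Destabilize: the word has the form β·s3^-1 where s3^-1 occurs only as the final letter (β ∈ B_3); drop it and the last strand → 3 strands.
Reduced to β = s2^-1 s1 s1 s2^-1 s1 s2^-1 s1 s1 on 3 strands, 8 crossings.
Braid B: s3 s2^-1 s1 s1 s2^-1 s1 s2^-1 s1 s1 s3^-1 s3^-1 on 4 strands reduces by inverse Markov moves (closure unchanged at each step):
  Deconjugate: the word is γ·β·γ⁻¹ with γ = s3 (prefix) and γ⁻¹ = s3^-1 (suffix); strip both.
  Destabilize: the word has the form β·s3^-1 where s3^-1 occurs only as the final letter (β ∈ B_3); drop it and the last strand → 3 strands.
Reduced to β = s2^-1 s1 s1 s2^-1 s1 s2^-1 s1 s1 on 3 strands, 8 crossings.
Both give the same β = s2^-1 s1 s1 s2^-1 s1 s2^-1 s1 s1 on 3 strands, so one state sum suffices:
Braid: s2^-1 s1 s1 s2^-1 s1 s2^-1 s1 s1 on 3 strands, 8 crossings.
Writhe w = (#positive) - (#negative) = 5 - 3 = 2.
Computing the Kauffman bracket via state sum. There are 2^8 = 256 states.
Smooth each crossing (0=||, 1=⌣⌢); contribution A^(Σ sign_k(1-2s_k)) * d^(L-1).
Tabulate the states by total A-exponent and number of loops L (A-exp: L × count):
  A^8: L=4 ×1
  A^6: L=3 ×8
  A^4: L=2 ×26, L=4 ×2
  A^2: L=1 ×35, L=3 ×21
  A^0: L=2 ×63, L=4 ×7
  A^-2: L=3 ×55, L=5 ×1
  A^-4: L=4 ×28
  A^-6: L=5 ×8
  A^-8: L=6 ×1
Each group contributes A^e * Σ count * d^(L-1):
Powers of d = -A^2 - A^-2: d^2 = A^4 + 2 + A^-4; d^3 = -A^6 - 3*A^2 - 3*A^-2 - A^-6; d^4 = A^8 + 4*A^4 + 6 + 4*A^-4 + A^-8; d^5 = -A^10 - 5*A^6 - 10*A^2 - 10*A^-2 - 5*A^-6 - A^-10.
  A^8 * (d^3) = -A^14 - 3*A^10 - 3*A^6 - A^2
  A^6 * (8*d^2) = 8*A^10 + 16*A^6 + 8*A^2
  A^4 * (26*d + 2*d^3) = -2*A^10 - 32*A^6 - 32*A^2 - 2*A^-2
  A^2 * (35 + 21*d^2) = 21*A^6 + 77*A^2 + 21*A^-2
  A^0 * (63*d + 7*d^3) = -7*A^6 - 84*A^2 - 84*A^-2 - 7*A^-6
  A^-2 * (55*d^2 + d^4) = A^6 + 59*A^2 + 116*A^-2 + 59*A^-6 + A^-10
  A^-4 * (28*d^3) = -28*A^2 - 84*A^-2 - 84*A^-6 - 28*A^-10
  A^-6 * (8*d^4) = 8*A^2 + 32*A^-2 + 48*A^-6 + 32*A^-10 + 8*A^-14
  A^-8 * (d^5) = -A^2 - 5*A^-2 - 10*A^-6 - 10*A^-10 - 5*A^-14 - A^-18
Summing the groups: <K> = -A^14 + 3*A^10 - 4*A^6 + 6*A^2 - 6*A^-2 + 6*A^-6 - 5*A^-10 + 3*A^-14 - A^-18
Normalise by the writhe: (-A^3)^(-w) = (-A^3)^(-2) = A^-6, so f(A) = A^-6 * <K> = -A^8 + 3*A^4 - 4 + 6*A^-4 - 6*A^-8 + 6*A^-12 - 5*A^-16 + 3*A^-20 - A^-24.
Substitute A = t^(-1/4), i.e. A^e → t^(-e/4): V(t) = -t^6 + 3*t^5 - 5*t^4 + 6*t^3 - 6*t^2 + 6*t - 4 + 3*t^-1 - t^-2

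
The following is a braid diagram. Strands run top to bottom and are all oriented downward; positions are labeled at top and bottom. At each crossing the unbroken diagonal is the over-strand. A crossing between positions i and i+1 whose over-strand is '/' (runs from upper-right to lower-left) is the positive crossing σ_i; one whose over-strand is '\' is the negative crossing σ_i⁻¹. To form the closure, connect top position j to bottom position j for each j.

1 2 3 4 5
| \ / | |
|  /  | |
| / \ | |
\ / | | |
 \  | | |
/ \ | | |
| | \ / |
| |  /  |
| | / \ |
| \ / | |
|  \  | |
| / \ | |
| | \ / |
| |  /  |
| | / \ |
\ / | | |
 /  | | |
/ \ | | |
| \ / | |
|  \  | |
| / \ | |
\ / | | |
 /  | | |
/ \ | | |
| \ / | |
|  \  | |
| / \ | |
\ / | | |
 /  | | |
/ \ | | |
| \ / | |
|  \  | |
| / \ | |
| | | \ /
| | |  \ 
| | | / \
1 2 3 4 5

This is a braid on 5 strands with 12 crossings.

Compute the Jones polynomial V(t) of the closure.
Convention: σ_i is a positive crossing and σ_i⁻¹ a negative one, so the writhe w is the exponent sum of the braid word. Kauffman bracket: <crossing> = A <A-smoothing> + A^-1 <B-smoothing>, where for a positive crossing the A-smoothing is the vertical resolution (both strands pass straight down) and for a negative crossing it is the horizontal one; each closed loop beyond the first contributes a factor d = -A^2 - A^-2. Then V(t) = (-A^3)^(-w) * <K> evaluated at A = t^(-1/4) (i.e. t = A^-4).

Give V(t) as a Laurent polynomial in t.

t^4 - 2*t^3 + 3*t^2 - 4*t + 4 - 3*t^-1 + 3*t^-2 - t^-3

Derivation:
Reading the diagram top to bottom ('/'-over between positions i,i+1 = s_i, '\'-over = s_i^-1): braid word = s2 s1^-1 s3 s2^-1 s3 s1 s2^-1 s1 s2^-1 s1 s2^-1 s4^-1.
The presented braid s2 s1^-1 s3 s2^-1 s3 s1 s2^-1 s1 s2^-1 s1 s2^-1 s4^-1 on 5 strands reduces by inverse Markov moves (closure unchanged at each step):
  Destabilize: the word has the form β·s4^-1 where s4^-1 occurs only as the final letter (β ∈ B_4); drop it and the last strand → 4 strands.
  Deconjugate: the word is γ·β·γ⁻¹ with γ = s2 s1^-1 (prefix) and γ⁻¹ = s1 s2^-1 (suffix); strip both.
Reduced to β = s3 s2^-1 s3 s1 s2^-1 s1 s2^-1 on 4 strands, 7 crossings.
Compute on β:
Braid: s3 s2^-1 s3 s1 s2^-1 s1 s2^-1 on 4 strands, 7 crossings.
Writhe w = (#positive) - (#negative) = 4 - 3 = 1.
Computing the Kauffman bracket via state sum. There are 2^7 = 128 states.
Each crossing splits two ways (0=vertical, 1=horizontal). The state's weight is A^(#A-smoothings - #B-smoothings) * d^(loops - 1).
Tabulate the states by total A-exponent and number of loops L (A-exp: L × count):
  A^7: L=5 ×1
  A^5: L=4 ×7
  A^3: L=3 ×21
  A^1: L=2 ×32, L=4 ×3
  A^-1: L=1 ×21, L=3 ×14
  A^-3: L=2 ×19, L=4 ×2
  A^-5: L=3 ×7
  A^-7: L=4 ×1
Each group contributes A^e * Σ count * d^(L-1):
Powers of d = -A^2 - A^-2: d^2 = A^4 + 2 + A^-4; d^3 = -A^6 - 3*A^2 - 3*A^-2 - A^-6; d^4 = A^8 + 4*A^4 + 6 + 4*A^-4 + A^-8.
  A^7 * (d^4) = A^15 + 4*A^11 + 6*A^7 + 4*A^3 + A^-1
  A^5 * (7*d^3) = -7*A^11 - 21*A^7 - 21*A^3 - 7*A^-1
  A^3 * (21*d^2) = 21*A^7 + 42*A^3 + 21*A^-1
  A^1 * (32*d + 3*d^3) = -3*A^7 - 41*A^3 - 41*A^-1 - 3*A^-5
  A^-1 * (21 + 14*d^2) = 14*A^3 + 49*A^-1 + 14*A^-5
  A^-3 * (19*d + 2*d^3) = -2*A^3 - 25*A^-1 - 25*A^-5 - 2*A^-9
  A^-5 * (7*d^2) = 7*A^-1 + 14*A^-5 + 7*A^-9
  A^-7 * (d^3) = -A^-1 - 3*A^-5 - 3*A^-9 - A^-13
Summing the groups: <K> = A^15 - 3*A^11 + 3*A^7 - 4*A^3 + 4*A^-1 - 3*A^-5 + 2*A^-9 - A^-13
Normalise by the writhe: (-A^3)^(-w) = (-A^3)^(-1) = -A^-3, so f(A) = -A^-3 * <K> = -A^12 + 3*A^8 - 3*A^4 + 4 - 4*A^-4 + 3*A^-8 - 2*A^-12 + A^-16.
Substitute A = t^(-1/4), i.e. A^e → t^(-e/4): V(t) = t^4 - 2*t^3 + 3*t^2 - 4*t + 4 - 3*t^-1 + 3*t^-2 - t^-3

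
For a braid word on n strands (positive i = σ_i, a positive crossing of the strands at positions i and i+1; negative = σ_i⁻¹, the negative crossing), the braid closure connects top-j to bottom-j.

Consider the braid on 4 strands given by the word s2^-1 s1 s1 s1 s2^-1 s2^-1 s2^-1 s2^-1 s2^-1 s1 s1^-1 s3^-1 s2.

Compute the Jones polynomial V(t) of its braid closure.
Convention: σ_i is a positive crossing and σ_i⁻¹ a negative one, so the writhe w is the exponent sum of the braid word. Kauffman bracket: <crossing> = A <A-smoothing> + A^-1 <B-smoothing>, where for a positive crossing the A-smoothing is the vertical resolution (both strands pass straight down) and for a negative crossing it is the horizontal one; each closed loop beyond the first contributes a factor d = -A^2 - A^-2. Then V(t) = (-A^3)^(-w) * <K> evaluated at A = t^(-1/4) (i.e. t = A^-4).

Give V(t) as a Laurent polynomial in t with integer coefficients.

The presented braid s2^-1 s1 s1 s1 s2^-1 s2^-1 s2^-1 s2^-1 s2^-1 s1 s1^-1 s3^-1 s2 on 4 strands reduces by inverse Markov moves (closure unchanged at each step):
  Deconjugate: the word is γ·β·γ⁻¹ with γ = s2^-1 (prefix) and γ⁻¹ = s2 (suffix); strip both.
  Destabilize: the word has the form β·s3^-1 where s3^-1 occurs only as the final letter (β ∈ B_3); drop it and the last strand → 3 strands.
  Deconjugate: the word is γ·β·γ⁻¹ with γ = s1 (prefix) and γ⁻¹ = s1^-1 (suffix); strip both.
Reduced to β = s1 s1 s2^-1 s2^-1 s2^-1 s2^-1 s2^-1 s1 on 3 strands, 8 crossings.
Compute on β:
Braid: s1 s1 s2^-1 s2^-1 s2^-1 s2^-1 s2^-1 s1 on 3 strands, 8 crossings.
Writhe w = (#positive) - (#negative) = 3 - 5 = -2.
State-sum expansion of <K>. There are 2^8 = 256 states.
Each crossing splits two ways (0=vertical, 1=horizontal). The state's weight is A^(#A-smoothings - #B-smoothings) * d^(loops - 1).
Tabulate the states by total A-exponent and number of loops L (A-exp: L × count):
  A^8: L=6 ×1
  A^6: L=5 ×8
  A^4: L=4 ×25, L=6 ×3
  A^2: L=3 ×40, L=5 ×15, L=7 ×1
  A^0: L=2 ×35, L=4 ×30, L=6 ×5
  A^-2: L=1 ×15, L=3 ×31, L=5 ×10
  A^-4: L=2 ×18, L=4 ×10
  A^-6: L=3 ×8
  A^-8: L=4 ×1
Each group contributes A^e * Σ count * d^(L-1):
Powers of d = -A^2 - A^-2: d^2 = A^4 + 2 + A^-4; d^3 = -A^6 - 3*A^2 - 3*A^-2 - A^-6; d^4 = A^8 + 4*A^4 + 6 + 4*A^-4 + A^-8; d^5 = -A^10 - 5*A^6 - 10*A^2 - 10*A^-2 - 5*A^-6 - A^-10; d^6 = A^12 + 6*A^8 + 15*A^4 + 20 + 15*A^-4 + 6*A^-8 + A^-12.
  A^8 * (d^5) = -A^18 - 5*A^14 - 10*A^10 - 10*A^6 - 5*A^2 - A^-2
  A^6 * (8*d^4) = 8*A^14 + 32*A^10 + 48*A^6 + 32*A^2 + 8*A^-2
  A^4 * (25*d^3 + 3*d^5) = -3*A^14 - 40*A^10 - 105*A^6 - 105*A^2 - 40*A^-2 - 3*A^-6
  A^2 * (40*d^2 + 15*d^4 + d^6) = A^14 + 21*A^10 + 115*A^6 + 190*A^2 + 115*A^-2 + 21*A^-6 + A^-10
  A^0 * (35*d + 30*d^3 + 5*d^5) = -5*A^10 - 55*A^6 - 175*A^2 - 175*A^-2 - 55*A^-6 - 5*A^-10
  A^-2 * (15 + 31*d^2 + 10*d^4) = 10*A^6 + 71*A^2 + 137*A^-2 + 71*A^-6 + 10*A^-10
  A^-4 * (18*d + 10*d^3) = -10*A^2 - 48*A^-2 - 48*A^-6 - 10*A^-10
  A^-6 * (8*d^2) = 8*A^-2 + 16*A^-6 + 8*A^-10
  A^-8 * (d^3) = -A^-2 - 3*A^-6 - 3*A^-10 - A^-14
Summing the groups: <K> = -A^18 + A^14 - 2*A^10 + 3*A^6 - 2*A^2 + 3*A^-2 - A^-6 + A^-10 - A^-14
Normalise by the writhe: (-A^3)^(-w) = (-A^3)^(2) = A^6, so f(A) = A^6 * <K> = -A^24 + A^20 - 2*A^16 + 3*A^12 - 2*A^8 + 3*A^4 - 1 + A^-4 - A^-8.
Substitute A = t^(-1/4), i.e. A^e → t^(-e/4): V(t) = -t^2 + t - 1 + 3*t^-1 - 2*t^-2 + 3*t^-3 - 2*t^-4 + t^-5 - t^-6

Answer: -t^2 + t - 1 + 3*t^-1 - 2*t^-2 + 3*t^-3 - 2*t^-4 + t^-5 - t^-6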